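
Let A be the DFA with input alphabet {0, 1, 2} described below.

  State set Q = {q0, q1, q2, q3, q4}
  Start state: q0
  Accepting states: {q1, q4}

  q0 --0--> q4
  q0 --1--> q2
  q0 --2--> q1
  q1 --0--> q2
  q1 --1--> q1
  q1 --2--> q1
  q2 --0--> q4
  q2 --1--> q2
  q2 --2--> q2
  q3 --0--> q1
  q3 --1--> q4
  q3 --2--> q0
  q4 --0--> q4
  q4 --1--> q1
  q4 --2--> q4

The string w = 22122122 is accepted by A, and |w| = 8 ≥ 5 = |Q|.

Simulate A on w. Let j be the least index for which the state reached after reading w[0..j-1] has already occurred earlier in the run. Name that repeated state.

q1

Run of A on w = 2 2 1 2 2 1 2 2:
  step 0: q0  (start)
  step 1: q1  (read 2: q0→q1)
  step 2: q1  (read 2: q1→q1)   ← first repeat (q1 seen earlier)
  step 3: q1  (read 1: q1→q1)
  step 4: q1  (read 2: q1→q1)
  step 5: q1  (read 2: q1→q1)
  step 6: q1  (read 1: q1→q1)
  step 7: q1  (read 2: q1→q1)
  step 8: q1  (read 2: q1→q1)

The earliest repeat is at step j = 2: A is in q1, which it already visited at step i = 1.
The DFA has 5 states, so the proof of the pumping lemma guarantees a repeated state among the first 5+1 visited; the segment between the two visits is the pumpable y.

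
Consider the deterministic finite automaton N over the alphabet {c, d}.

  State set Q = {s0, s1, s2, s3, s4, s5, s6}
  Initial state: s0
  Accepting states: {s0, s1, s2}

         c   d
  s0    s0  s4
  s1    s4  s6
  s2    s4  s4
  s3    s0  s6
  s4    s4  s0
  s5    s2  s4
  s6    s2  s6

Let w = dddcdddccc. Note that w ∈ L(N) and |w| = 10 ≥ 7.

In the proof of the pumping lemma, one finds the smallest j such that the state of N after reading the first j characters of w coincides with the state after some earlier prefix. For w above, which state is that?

s0

Run of N on w = d d d c d d d c c c:
  step 0: s0  (start)
  step 1: s4  (read d: s0→s4)
  step 2: s0  (read d: s4→s0)   ← first repeat (s0 seen earlier)
  step 3: s4  (read d: s0→s4)
  step 4: s4  (read c: s4→s4)
  step 5: s0  (read d: s4→s0)
  step 6: s4  (read d: s0→s4)
  step 7: s0  (read d: s4→s0)
  step 8: s0  (read c: s0→s0)
  step 9: s0  (read c: s0→s0)
  step 10: s0  (read c: s0→s0)

The earliest repeat is at step j = 2: N is in s0, which it already visited at step i = 0.
With |Q| = 7, pigeonhole forces a state repeat no later than step 7; the substring read between the first and second visits to that state can be pumped.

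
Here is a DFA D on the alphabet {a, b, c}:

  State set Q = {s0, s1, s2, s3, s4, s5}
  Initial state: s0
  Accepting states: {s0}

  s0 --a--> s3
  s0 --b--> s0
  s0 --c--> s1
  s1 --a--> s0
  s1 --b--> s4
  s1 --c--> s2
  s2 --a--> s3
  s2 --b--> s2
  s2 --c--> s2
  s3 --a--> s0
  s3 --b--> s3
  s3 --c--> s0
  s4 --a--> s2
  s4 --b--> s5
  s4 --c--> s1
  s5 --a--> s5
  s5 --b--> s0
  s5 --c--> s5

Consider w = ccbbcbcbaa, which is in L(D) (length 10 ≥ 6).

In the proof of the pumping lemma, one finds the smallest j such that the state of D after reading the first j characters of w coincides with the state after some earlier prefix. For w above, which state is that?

s2

State sequence: s0 -c-> s1 -c-> s2 -b-> s2 -b-> s2 -c-> s2 -b-> s2 -c-> s2 -b-> s2 -a-> s3 -a-> s0
First repeat at step 3: s2 was already visited.

The earliest repeat is at step j = 3: D is in s2, which it already visited at step i = 2.
Since D has 6 states, any run of length ≥ 6 visits 6+1 states, so by pigeonhole some state repeats within the first 6 steps — that repeat gives the pumpable loop.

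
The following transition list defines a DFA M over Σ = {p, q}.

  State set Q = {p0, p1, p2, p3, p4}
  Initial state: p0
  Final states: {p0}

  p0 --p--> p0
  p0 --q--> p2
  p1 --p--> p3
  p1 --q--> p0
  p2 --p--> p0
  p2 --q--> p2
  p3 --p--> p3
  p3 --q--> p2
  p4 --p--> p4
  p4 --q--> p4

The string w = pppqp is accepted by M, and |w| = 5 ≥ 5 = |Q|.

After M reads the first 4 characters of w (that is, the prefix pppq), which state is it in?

p2

State sequence: p0 -p-> p0 -p-> p0 -p-> p0 -q-> p2

After reading 4 characters, M is in state p2.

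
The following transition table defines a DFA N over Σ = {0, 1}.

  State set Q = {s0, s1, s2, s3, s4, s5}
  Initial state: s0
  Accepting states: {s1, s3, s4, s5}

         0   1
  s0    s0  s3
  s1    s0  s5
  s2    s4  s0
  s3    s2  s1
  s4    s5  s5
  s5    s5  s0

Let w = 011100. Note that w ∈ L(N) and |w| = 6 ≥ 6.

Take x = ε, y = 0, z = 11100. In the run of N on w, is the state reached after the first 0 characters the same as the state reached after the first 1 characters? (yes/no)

Run of N on the first 1 characters of w = 0:
  step 0: s0  (start)
  step 1: s0  (read 0: s0→s0)

After x (step 0): s0. After xy (step 1): s0.
They match, so y = 0 drives N around a cycle from s0 back to itself; pumping y any number of times keeps N in s0 before reading z, and xyⁱz ∈ L(N) for every i ≥ 0.

yes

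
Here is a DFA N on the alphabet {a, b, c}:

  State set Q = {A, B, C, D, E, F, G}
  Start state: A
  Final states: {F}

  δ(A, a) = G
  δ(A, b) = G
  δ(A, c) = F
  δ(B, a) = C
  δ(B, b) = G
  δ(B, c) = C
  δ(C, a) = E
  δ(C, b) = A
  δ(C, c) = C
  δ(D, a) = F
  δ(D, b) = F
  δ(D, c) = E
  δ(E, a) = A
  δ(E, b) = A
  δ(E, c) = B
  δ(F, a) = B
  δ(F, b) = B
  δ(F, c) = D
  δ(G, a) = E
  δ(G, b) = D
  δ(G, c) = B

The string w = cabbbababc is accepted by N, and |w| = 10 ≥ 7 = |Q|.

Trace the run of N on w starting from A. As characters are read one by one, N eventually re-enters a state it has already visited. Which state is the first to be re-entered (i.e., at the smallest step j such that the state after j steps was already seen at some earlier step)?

State sequence: A -c-> F -a-> B -b-> G -b-> D -b-> F -a-> B -b-> G -a-> E -b-> A -c-> F
First repeat at step 5: F was already visited.

The earliest repeat is at step j = 5: N is in F, which it already visited at step i = 1.
Since N has 7 states, any run of length ≥ 7 visits 7+1 states, so by pigeonhole some state repeats within the first 7 steps — that repeat gives the pumpable loop.

F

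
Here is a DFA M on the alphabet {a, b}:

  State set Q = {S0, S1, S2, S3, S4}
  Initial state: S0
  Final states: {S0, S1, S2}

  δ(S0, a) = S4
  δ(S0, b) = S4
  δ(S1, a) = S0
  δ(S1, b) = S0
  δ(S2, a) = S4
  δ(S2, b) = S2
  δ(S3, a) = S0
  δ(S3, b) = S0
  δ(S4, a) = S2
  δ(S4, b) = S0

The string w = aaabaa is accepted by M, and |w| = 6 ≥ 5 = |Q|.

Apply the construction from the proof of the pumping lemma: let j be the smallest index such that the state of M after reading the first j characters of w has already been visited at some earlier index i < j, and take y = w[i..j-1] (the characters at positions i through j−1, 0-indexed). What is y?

aa

State sequence: S0 -a-> S4 -a-> S2 -a-> S4 -b-> S0 -a-> S4 -a-> S2
First repeat at step 3: S4 was already visited.

So i = 1, j = 3, giving x = w[0:1] = a, y = w[1:3] = aa, z = w[3:6] = baa.
Check: |xy| = 3 ≤ 5 and |y| = 2 ≥ 1. Reading y takes M from S4 back to S4, so every xyⁱz is accepted.
Pumping length from the standard proof: p = 5 (the number of states). The repeated state found above gives |xy| = j ≤ 5 and |y| = j − i ≥ 1.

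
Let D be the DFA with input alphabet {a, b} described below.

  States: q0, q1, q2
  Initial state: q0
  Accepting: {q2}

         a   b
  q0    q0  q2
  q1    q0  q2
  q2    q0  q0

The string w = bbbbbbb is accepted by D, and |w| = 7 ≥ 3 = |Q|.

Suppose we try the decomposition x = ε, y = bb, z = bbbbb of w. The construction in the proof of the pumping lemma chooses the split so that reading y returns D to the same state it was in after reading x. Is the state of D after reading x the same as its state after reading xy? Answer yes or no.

Run of D on the first 2 characters of w = b b:
  step 0: q0  (start)
  step 1: q2  (read b: q0→q2)
  step 2: q0  (read b: q2→q0)

After x (step 0): q0. After xy (step 2): q0.
They match, so y = bb drives D around a cycle from q0 back to itself; pumping y any number of times keeps D in q0 before reading z, and xyⁱz ∈ L(D) for every i ≥ 0.

yes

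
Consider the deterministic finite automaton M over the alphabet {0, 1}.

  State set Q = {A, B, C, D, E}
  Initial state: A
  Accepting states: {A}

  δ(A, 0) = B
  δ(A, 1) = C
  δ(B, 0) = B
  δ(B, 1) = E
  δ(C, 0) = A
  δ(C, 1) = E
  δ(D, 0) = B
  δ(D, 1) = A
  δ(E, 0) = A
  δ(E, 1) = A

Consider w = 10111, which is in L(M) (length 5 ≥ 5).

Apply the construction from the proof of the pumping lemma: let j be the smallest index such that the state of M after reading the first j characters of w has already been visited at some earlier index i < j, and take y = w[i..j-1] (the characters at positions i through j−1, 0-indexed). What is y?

10

State sequence: A -1-> C -0-> A -1-> C -1-> E -1-> A
First repeat at step 2: A was already visited.

So i = 0, j = 2, giving x = w[0:0] = ε, y = w[0:2] = 10, z = w[2:5] = 111.
Check: |xy| = 2 ≤ 5 and |y| = 2 ≥ 1. Reading y takes M from A back to A, so every xyⁱz is accepted.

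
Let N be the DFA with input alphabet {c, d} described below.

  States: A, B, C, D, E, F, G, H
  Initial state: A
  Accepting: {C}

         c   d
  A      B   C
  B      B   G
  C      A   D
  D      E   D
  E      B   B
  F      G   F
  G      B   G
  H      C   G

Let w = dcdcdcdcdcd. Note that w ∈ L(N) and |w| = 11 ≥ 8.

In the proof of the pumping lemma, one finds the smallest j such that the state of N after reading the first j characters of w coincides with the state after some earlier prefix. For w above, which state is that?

A

State sequence: A -d-> C -c-> A -d-> C -c-> A -d-> C -c-> A -d-> C -c-> A -d-> C -c-> A -d-> C
First repeat at step 2: A was already visited.

The earliest repeat is at step j = 2: N is in A, which it already visited at step i = 0.
With |Q| = 8, pigeonhole forces a state repeat no later than step 8; the substring read between the first and second visits to that state can be pumped.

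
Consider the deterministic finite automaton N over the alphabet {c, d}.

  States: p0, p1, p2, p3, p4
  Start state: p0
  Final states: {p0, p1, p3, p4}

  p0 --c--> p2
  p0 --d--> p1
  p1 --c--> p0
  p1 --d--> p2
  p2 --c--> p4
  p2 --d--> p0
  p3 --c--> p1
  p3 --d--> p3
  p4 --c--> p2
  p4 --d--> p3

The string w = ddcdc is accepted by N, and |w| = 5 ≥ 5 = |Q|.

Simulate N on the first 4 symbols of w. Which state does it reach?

p3

State sequence: p0 -d-> p1 -d-> p2 -c-> p4 -d-> p3

After reading 4 characters, N is in state p3.
(This kind of state-tracing is the core of the pumping-lemma construction: with 5 states, pigeonhole forces a repeat within the first 5 steps.)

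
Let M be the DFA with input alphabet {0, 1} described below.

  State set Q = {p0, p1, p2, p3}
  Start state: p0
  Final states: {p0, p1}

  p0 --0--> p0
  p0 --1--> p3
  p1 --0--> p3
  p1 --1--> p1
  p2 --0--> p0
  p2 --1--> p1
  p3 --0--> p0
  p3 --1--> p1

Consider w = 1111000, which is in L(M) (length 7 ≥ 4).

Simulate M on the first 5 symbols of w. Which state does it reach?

p3

State sequence: p0 -1-> p3 -1-> p1 -1-> p1 -1-> p1 -0-> p3

After reading 5 characters, M is in state p3.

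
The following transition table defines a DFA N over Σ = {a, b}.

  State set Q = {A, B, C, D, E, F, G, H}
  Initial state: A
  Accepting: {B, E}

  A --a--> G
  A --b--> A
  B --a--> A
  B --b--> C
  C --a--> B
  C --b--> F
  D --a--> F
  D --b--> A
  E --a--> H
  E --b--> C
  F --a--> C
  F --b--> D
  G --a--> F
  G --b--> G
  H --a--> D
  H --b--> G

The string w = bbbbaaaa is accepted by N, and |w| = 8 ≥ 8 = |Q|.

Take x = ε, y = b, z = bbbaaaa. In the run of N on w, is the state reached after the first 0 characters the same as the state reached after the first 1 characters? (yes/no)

yes

Run of N on the first 1 characters of w = b:
  step 0: A  (start)
  step 1: A  (read b: A→A)

After x (step 0): A. After xy (step 1): A.
They match, so y = b drives N around a cycle from A back to itself; pumping y any number of times keeps N in A before reading z, and xyⁱz ∈ L(N) for every i ≥ 0.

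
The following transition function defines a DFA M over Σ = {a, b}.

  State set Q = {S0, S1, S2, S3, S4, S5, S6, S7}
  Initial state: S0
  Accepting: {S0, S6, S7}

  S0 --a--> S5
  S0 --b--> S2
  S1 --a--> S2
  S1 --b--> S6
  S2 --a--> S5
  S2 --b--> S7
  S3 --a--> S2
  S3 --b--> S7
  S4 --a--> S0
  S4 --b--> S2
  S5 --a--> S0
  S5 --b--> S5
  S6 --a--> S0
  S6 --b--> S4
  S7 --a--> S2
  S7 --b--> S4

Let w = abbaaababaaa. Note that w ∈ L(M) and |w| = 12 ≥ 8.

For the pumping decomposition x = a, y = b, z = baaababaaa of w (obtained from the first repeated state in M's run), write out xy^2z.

abbbaaababaaa

xy^2z = a·b·b·baaababaaa = abbbaaababaaa.
Reading y = b takes M from S5 back to S5, so after x·y·y the machine is still in S5, and z then leads to the accepting state S0. Hence abbbaaababaaa ∈ L(M).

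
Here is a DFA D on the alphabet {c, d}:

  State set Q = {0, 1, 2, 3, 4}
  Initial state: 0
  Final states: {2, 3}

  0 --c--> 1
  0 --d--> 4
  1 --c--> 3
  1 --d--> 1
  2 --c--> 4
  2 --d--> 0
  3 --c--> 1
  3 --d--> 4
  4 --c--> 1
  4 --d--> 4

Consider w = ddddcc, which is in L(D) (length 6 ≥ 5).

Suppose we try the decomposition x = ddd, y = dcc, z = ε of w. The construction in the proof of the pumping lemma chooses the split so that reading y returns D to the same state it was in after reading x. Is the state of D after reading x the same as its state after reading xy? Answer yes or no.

Run of D on the first 6 characters of w = d d d d c c:
  step 0: 0  (start)
  step 1: 4  (read d: 0→4)
  step 2: 4  (read d: 4→4)
  step 3: 4  (read d: 4→4)
  step 4: 4  (read d: 4→4)
  step 5: 1  (read c: 4→1)
  step 6: 3  (read c: 1→3)

After x (step 3): 4. After xy (step 6): 3.
They differ (4 ≠ 3), so y is not a cycle from the state after x; this split is not the one the pumping-lemma construction produces, and pumping y need not keep the string in L(D).

no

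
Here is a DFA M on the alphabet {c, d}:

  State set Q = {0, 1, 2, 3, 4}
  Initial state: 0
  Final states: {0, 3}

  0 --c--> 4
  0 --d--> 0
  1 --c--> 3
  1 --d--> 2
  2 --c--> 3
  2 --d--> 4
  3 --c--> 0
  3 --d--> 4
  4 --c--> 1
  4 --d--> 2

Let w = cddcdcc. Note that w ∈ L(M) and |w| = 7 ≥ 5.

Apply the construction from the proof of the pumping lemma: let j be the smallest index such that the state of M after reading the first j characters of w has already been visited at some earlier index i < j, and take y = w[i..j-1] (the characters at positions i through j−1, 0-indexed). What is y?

Run of M on w = c d d c d c c:
  step 0: 0  (start)
  step 1: 4  (read c: 0→4)
  step 2: 2  (read d: 4→2)
  step 3: 4  (read d: 2→4)   ← first repeat (4 seen earlier)
  step 4: 1  (read c: 4→1)
  step 5: 2  (read d: 1→2)
  step 6: 3  (read c: 2→3)
  step 7: 0  (read c: 3→0)

So i = 1, j = 3, giving x = w[0:1] = c, y = w[1:3] = dd, z = w[3:7] = cdcc.
Check: |xy| = 3 ≤ 5 and |y| = 2 ≥ 1. Reading y takes M from 4 back to 4, so every xyⁱz is accepted.
Pumping length from the standard proof: p = 5 (the number of states). The repeated state found above gives |xy| = j ≤ 5 and |y| = j − i ≥ 1.

dd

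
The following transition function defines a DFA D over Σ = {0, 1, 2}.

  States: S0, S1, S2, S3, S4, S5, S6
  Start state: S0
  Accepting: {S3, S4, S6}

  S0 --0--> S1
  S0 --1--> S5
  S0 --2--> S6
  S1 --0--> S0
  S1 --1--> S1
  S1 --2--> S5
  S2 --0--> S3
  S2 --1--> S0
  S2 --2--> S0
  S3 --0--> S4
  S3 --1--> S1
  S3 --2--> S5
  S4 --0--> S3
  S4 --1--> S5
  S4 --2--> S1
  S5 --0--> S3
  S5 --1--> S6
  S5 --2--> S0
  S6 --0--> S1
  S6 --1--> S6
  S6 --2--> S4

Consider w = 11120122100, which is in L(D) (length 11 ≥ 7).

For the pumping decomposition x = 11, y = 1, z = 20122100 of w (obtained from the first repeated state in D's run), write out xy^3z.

1111120122100

xy^3z = 11·1·1·1·20122100 = 1111120122100.
Reading y = 1 takes D from S6 back to S6, so after x·y·y·y the machine is still in S6, and z then leads to the accepting state S4. Hence 1111120122100 ∈ L(D).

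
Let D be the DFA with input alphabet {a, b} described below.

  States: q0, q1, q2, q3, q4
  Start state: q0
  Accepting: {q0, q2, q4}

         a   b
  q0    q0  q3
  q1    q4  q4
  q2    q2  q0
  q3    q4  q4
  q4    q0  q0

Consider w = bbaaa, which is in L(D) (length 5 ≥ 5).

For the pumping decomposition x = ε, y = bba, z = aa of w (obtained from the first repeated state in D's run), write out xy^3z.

xy^3z = ε·bba·bba·bba·aa = bbabbabbaaa.
Reading y = bba takes D from q0 back to q0, so after x·y·y·y the machine is still in q0, and z then leads to the accepting state q0. Hence bbabbabbaaa ∈ L(D).

bbabbabbaaa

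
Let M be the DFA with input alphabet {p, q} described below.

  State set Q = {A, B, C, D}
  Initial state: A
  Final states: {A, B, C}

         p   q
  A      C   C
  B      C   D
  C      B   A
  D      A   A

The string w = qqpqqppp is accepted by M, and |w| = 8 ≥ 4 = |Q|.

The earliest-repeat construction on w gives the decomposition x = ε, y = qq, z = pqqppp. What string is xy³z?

xy^3z = ε·qq·qq·qq·pqqppp = qqqqqqpqqppp.
Reading y = qq takes M from A back to A, so after x·y·y·y the machine is still in A, and z then leads to the accepting state B. Hence qqqqqqpqqppp ∈ L(M).

qqqqqqpqqppp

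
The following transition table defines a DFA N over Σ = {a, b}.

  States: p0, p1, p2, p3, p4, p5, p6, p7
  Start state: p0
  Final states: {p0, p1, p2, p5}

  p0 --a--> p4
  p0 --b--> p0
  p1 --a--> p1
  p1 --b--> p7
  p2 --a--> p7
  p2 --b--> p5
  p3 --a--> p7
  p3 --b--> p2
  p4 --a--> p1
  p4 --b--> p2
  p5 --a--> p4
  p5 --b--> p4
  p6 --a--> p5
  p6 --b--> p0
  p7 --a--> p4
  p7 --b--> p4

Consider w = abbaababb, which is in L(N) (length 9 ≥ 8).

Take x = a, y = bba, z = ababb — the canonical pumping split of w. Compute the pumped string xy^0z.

aababb

xy⁰z = xz = a·ababb = aababb.
Reading y = bba takes N from p4 back to p4, so after x the machine is still in p4, and z then leads to the accepting state p5. Hence aababb ∈ L(N).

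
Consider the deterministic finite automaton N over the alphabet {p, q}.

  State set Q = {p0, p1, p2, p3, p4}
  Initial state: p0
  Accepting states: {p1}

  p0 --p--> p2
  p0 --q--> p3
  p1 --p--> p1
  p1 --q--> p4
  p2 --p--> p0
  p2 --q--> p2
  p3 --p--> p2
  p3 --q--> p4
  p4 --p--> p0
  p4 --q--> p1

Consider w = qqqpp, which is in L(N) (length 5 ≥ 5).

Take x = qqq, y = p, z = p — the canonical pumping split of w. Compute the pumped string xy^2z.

qqqppp

xy^2z = qqq·p·p·p = qqqppp.
Reading y = p takes N from p1 back to p1, so after x·y·y the machine is still in p1, and z then leads to the accepting state p1. Hence qqqppp ∈ L(N).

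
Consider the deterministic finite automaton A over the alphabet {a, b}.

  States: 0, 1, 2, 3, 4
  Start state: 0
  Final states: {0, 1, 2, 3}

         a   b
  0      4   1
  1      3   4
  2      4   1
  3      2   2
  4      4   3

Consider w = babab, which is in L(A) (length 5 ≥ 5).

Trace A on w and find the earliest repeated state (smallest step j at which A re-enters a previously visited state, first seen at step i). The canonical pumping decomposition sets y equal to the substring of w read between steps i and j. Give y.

Run of A on w = b a b a b:
  step 0: 0  (start)
  step 1: 1  (read b: 0→1)
  step 2: 3  (read a: 1→3)
  step 3: 2  (read b: 3→2)
  step 4: 4  (read a: 2→4)
  step 5: 3  (read b: 4→3)   ← first repeat (3 seen earlier)

So i = 2, j = 5, giving x = w[0:2] = ba, y = w[2:5] = bab, z = w[5:5] = ε.
Check: |xy| = 5 ≤ 5 and |y| = 3 ≥ 1. Reading y takes A from 3 back to 3, so every xyⁱz is accepted.

bab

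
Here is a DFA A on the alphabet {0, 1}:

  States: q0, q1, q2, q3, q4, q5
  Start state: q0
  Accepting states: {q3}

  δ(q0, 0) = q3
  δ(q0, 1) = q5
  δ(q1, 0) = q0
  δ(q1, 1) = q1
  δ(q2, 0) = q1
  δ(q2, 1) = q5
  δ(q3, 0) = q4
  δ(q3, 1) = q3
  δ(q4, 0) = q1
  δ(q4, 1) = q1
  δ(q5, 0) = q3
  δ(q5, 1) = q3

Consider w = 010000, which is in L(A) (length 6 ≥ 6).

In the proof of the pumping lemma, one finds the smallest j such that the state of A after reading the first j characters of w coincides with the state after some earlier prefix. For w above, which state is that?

Run of A on w = 0 1 0 0 0 0:
  step 0: q0  (start)
  step 1: q3  (read 0: q0→q3)
  step 2: q3  (read 1: q3→q3)   ← first repeat (q3 seen earlier)
  step 3: q4  (read 0: q3→q4)
  step 4: q1  (read 0: q4→q1)
  step 5: q0  (read 0: q1→q0)
  step 6: q3  (read 0: q0→q3)

The earliest repeat is at step j = 2: A is in q3, which it already visited at step i = 1.

q3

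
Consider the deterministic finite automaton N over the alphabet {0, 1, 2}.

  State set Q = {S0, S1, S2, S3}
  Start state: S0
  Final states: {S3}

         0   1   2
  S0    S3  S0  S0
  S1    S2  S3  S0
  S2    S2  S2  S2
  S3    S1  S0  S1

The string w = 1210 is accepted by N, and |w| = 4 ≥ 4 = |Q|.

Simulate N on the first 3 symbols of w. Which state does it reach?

S0

Run of N on the first 3 characters of w = 1 2 1:
  step 0: S0  (start)
  step 1: S0  (read 1: S0→S0)
  step 2: S0  (read 2: S0→S0)
  step 3: S0  (read 1: S0→S0)

After reading 3 characters, N is in state S0.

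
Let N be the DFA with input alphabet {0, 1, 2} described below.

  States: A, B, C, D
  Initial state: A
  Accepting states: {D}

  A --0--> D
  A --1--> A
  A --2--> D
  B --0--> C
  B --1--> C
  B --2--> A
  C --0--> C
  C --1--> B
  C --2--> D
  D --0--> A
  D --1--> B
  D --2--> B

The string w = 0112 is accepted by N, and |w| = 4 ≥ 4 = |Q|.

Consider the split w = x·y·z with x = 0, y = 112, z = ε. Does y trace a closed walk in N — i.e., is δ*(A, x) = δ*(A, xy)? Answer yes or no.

Run of N on the first 4 characters of w = 0 1 1 2:
  step 0: A  (start)
  step 1: D  (read 0: A→D)
  step 2: B  (read 1: D→B)
  step 3: C  (read 1: B→C)
  step 4: D  (read 2: C→D)

After x (step 1): D. After xy (step 4): D.
They match, so y = 112 drives N around a cycle from D back to itself; pumping y any number of times keeps N in D before reading z, and xyⁱz ∈ L(N) for every i ≥ 0.

yes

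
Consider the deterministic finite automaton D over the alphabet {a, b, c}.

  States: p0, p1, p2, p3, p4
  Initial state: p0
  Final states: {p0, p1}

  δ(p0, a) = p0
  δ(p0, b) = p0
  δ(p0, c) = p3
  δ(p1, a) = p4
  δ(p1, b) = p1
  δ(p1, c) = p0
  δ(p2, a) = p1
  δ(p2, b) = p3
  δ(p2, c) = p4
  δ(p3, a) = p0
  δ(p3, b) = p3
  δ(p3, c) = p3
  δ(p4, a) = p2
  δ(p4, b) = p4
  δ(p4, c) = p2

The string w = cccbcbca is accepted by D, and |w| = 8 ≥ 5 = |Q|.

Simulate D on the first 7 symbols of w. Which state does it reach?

State sequence: p0 -c-> p3 -c-> p3 -c-> p3 -b-> p3 -c-> p3 -b-> p3 -c-> p3

After reading 7 characters, D is in state p3.
(This kind of state-tracing is the core of the pumping-lemma construction: with 5 states, pigeonhole forces a repeat within the first 5 steps.)

p3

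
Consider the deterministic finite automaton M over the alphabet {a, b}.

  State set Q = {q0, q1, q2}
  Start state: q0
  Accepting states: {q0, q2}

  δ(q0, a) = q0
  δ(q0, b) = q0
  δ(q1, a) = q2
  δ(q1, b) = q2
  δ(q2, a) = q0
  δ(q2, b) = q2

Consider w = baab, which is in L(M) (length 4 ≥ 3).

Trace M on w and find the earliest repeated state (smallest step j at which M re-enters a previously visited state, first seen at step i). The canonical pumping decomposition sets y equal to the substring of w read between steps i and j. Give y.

Run of M on w = b a a b:
  step 0: q0  (start)
  step 1: q0  (read b: q0→q0)   ← first repeat (q0 seen earlier)
  step 2: q0  (read a: q0→q0)
  step 3: q0  (read a: q0→q0)
  step 4: q0  (read b: q0→q0)

So i = 0, j = 1, giving x = w[0:0] = ε, y = w[0:1] = b, z = w[1:4] = aab.
Check: |xy| = 1 ≤ 3 and |y| = 1 ≥ 1. Reading y takes M from q0 back to q0, so every xyⁱz is accepted.
Pumping length from the standard proof: p = 3 (the number of states). The repeated state found above gives |xy| = j ≤ 3 and |y| = j − i ≥ 1.

b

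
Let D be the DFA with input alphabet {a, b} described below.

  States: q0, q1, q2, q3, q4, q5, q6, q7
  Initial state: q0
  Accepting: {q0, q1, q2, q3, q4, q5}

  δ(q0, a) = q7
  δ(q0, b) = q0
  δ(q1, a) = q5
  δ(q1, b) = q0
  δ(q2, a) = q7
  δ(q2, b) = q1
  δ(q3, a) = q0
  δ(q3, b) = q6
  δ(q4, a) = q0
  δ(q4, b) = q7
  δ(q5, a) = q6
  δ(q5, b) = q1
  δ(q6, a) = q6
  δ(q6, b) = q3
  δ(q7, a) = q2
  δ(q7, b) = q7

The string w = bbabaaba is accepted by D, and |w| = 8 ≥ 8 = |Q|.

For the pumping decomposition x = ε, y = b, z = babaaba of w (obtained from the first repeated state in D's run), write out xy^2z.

xy^2z = ε·b·b·babaaba = bbbabaaba.
Reading y = b takes D from q0 back to q0, so after x·y·y the machine is still in q0, and z then leads to the accepting state q2. Hence bbbabaaba ∈ L(D).

bbbabaaba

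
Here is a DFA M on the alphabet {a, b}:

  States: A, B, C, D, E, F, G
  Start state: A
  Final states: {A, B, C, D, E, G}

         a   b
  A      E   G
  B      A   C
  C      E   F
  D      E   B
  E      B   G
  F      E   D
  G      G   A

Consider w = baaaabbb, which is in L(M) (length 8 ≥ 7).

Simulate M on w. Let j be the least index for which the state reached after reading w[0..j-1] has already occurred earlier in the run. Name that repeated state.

Run of M on w = b a a a a b b b:
  step 0: A  (start)
  step 1: G  (read b: A→G)
  step 2: G  (read a: G→G)   ← first repeat (G seen earlier)
  step 3: G  (read a: G→G)
  step 4: G  (read a: G→G)
  step 5: G  (read a: G→G)
  step 6: A  (read b: G→A)
  step 7: G  (read b: A→G)
  step 8: A  (read b: G→A)

The earliest repeat is at step j = 2: M is in G, which it already visited at step i = 1.
With |Q| = 7, pigeonhole forces a state repeat no later than step 7; the substring read between the first and second visits to that state can be pumped.

G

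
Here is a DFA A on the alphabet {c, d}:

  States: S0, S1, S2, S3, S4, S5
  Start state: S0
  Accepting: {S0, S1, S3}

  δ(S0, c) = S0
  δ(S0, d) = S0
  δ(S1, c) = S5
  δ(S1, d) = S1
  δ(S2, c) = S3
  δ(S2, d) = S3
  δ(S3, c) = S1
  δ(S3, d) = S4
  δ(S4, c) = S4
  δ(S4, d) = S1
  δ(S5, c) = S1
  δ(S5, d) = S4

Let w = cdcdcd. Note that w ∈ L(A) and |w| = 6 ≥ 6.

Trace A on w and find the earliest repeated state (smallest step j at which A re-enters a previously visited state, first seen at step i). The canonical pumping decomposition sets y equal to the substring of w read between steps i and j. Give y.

Run of A on w = c d c d c d:
  step 0: S0  (start)
  step 1: S0  (read c: S0→S0)   ← first repeat (S0 seen earlier)
  step 2: S0  (read d: S0→S0)
  step 3: S0  (read c: S0→S0)
  step 4: S0  (read d: S0→S0)
  step 5: S0  (read c: S0→S0)
  step 6: S0  (read d: S0→S0)

So i = 0, j = 1, giving x = w[0:0] = ε, y = w[0:1] = c, z = w[1:6] = dcdcd.
Check: |xy| = 1 ≤ 6 and |y| = 1 ≥ 1. Reading y takes A from S0 back to S0, so every xyⁱz is accepted.
Pumping length from the standard proof: p = 6 (the number of states). The repeated state found above gives |xy| = j ≤ 6 and |y| = j − i ≥ 1.

c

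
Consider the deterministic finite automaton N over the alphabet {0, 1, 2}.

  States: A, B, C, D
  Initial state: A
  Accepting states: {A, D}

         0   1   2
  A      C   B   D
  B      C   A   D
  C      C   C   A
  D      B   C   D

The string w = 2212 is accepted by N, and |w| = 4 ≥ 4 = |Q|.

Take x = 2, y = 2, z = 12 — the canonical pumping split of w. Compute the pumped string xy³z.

222212

xy^3z = 2·2·2·2·12 = 222212.
Reading y = 2 takes N from D back to D, so after x·y·y·y the machine is still in D, and z then leads to the accepting state A. Hence 222212 ∈ L(N).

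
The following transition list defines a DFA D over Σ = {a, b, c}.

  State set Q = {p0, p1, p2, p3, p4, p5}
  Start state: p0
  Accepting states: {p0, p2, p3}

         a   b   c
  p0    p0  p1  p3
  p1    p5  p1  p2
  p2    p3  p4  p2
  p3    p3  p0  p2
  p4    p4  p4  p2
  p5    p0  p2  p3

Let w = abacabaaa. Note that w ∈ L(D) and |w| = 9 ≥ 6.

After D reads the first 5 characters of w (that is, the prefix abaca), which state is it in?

p3

Run of D on the first 5 characters of w = a b a c a:
  step 0: p0  (start)
  step 1: p0  (read a: p0→p0)
  step 2: p1  (read b: p0→p1)
  step 3: p5  (read a: p1→p5)
  step 4: p3  (read c: p5→p3)
  step 5: p3  (read a: p3→p3)

After reading 5 characters, D is in state p3.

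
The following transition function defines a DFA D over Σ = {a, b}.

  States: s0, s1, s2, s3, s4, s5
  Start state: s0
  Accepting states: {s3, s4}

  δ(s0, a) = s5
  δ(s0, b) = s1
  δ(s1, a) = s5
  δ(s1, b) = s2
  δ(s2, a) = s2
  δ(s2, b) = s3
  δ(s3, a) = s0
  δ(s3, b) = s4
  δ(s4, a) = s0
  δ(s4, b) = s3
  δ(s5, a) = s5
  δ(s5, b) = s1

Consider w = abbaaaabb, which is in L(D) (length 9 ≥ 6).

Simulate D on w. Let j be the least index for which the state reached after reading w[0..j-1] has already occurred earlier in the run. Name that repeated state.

s2

Run of D on w = a b b a a a a b b:
  step 0: s0  (start)
  step 1: s5  (read a: s0→s5)
  step 2: s1  (read b: s5→s1)
  step 3: s2  (read b: s1→s2)
  step 4: s2  (read a: s2→s2)   ← first repeat (s2 seen earlier)
  step 5: s2  (read a: s2→s2)
  step 6: s2  (read a: s2→s2)
  step 7: s2  (read a: s2→s2)
  step 8: s3  (read b: s2→s3)
  step 9: s4  (read b: s3→s4)

The earliest repeat is at step j = 4: D is in s2, which it already visited at step i = 3.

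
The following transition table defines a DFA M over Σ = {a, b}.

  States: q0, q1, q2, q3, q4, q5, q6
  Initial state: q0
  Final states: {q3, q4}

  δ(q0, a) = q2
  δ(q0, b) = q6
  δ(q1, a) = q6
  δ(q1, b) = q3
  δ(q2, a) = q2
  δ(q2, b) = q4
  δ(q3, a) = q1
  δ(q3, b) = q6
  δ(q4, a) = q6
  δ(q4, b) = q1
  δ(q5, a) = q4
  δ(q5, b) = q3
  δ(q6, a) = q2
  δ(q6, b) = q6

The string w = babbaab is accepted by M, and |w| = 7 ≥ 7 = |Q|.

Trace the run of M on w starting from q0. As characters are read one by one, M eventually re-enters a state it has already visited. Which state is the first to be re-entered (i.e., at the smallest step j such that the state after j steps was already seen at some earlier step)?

State sequence: q0 -b-> q6 -a-> q2 -b-> q4 -b-> q1 -a-> q6 -a-> q2 -b-> q4
First repeat at step 5: q6 was already visited.

The earliest repeat is at step j = 5: M is in q6, which it already visited at step i = 1.
Since M has 7 states, any run of length ≥ 7 visits 7+1 states, so by pigeonhole some state repeats within the first 7 steps — that repeat gives the pumpable loop.

q6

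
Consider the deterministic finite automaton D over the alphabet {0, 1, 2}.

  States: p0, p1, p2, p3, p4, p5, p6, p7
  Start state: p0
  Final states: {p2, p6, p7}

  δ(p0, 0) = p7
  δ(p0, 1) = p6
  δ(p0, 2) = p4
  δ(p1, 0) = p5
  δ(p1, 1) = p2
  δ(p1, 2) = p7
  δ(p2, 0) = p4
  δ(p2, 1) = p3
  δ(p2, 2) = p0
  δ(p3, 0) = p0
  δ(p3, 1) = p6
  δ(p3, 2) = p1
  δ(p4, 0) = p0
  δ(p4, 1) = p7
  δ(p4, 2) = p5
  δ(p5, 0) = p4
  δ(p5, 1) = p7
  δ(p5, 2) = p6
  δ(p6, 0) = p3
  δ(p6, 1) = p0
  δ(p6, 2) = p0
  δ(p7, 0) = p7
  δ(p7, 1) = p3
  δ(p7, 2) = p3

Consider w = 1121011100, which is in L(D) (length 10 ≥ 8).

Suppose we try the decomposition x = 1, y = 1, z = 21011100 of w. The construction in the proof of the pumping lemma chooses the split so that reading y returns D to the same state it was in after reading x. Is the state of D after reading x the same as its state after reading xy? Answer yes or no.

Run of D on the first 2 characters of w = 1 1:
  step 0: p0  (start)
  step 1: p6  (read 1: p0→p6)
  step 2: p0  (read 1: p6→p0)

After x (step 1): p6. After xy (step 2): p0.
They differ (p6 ≠ p0), so y is not a cycle from the state after x; this split is not the one the pumping-lemma construction produces, and pumping y need not keep the string in L(D).

no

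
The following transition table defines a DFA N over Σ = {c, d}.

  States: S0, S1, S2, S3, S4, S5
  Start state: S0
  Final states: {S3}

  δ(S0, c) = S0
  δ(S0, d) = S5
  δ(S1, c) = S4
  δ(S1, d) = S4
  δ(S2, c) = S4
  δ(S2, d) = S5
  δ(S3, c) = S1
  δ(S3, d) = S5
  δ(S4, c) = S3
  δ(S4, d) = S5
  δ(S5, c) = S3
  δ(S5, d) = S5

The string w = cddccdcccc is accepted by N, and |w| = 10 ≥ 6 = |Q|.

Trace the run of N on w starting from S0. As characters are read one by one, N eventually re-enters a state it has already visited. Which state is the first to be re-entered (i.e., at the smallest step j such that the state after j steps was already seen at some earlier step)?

S0

Run of N on w = c d d c c d c c c c:
  step 0: S0  (start)
  step 1: S0  (read c: S0→S0)   ← first repeat (S0 seen earlier)
  step 2: S5  (read d: S0→S5)
  step 3: S5  (read d: S5→S5)
  step 4: S3  (read c: S5→S3)
  step 5: S1  (read c: S3→S1)
  step 6: S4  (read d: S1→S4)
  step 7: S3  (read c: S4→S3)
  step 8: S1  (read c: S3→S1)
  step 9: S4  (read c: S1→S4)
  step 10: S3  (read c: S4→S3)

The earliest repeat is at step j = 1: N is in S0, which it already visited at step i = 0.
With |Q| = 6, pigeonhole forces a state repeat no later than step 6; the substring read between the first and second visits to that state can be pumped.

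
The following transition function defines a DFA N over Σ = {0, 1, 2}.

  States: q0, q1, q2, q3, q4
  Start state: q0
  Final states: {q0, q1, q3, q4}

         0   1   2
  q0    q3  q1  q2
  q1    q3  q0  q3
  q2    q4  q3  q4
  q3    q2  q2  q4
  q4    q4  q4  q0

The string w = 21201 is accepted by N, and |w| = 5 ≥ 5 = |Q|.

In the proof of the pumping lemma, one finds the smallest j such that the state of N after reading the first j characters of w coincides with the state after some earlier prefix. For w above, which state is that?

State sequence: q0 -2-> q2 -1-> q3 -2-> q4 -0-> q4 -1-> q4
First repeat at step 4: q4 was already visited.

The earliest repeat is at step j = 4: N is in q4, which it already visited at step i = 3.

q4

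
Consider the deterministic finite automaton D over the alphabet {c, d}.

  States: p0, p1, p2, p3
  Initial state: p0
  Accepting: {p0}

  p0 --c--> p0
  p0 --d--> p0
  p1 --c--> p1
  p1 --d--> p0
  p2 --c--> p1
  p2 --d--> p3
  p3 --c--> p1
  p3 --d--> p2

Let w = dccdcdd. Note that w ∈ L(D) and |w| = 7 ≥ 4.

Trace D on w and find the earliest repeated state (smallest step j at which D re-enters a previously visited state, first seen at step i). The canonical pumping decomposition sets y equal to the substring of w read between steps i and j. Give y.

State sequence: p0 -d-> p0 -c-> p0 -c-> p0 -d-> p0 -c-> p0 -d-> p0 -d-> p0
First repeat at step 1: p0 was already visited.

So i = 0, j = 1, giving x = w[0:0] = ε, y = w[0:1] = d, z = w[1:7] = ccdcdd.
Check: |xy| = 1 ≤ 4 and |y| = 1 ≥ 1. Reading y takes D from p0 back to p0, so every xyⁱz is accepted.
Since D has 4 states, any run of length ≥ 4 visits 4+1 states, so by pigeonhole some state repeats within the first 4 steps — that repeat gives the pumpable loop.

d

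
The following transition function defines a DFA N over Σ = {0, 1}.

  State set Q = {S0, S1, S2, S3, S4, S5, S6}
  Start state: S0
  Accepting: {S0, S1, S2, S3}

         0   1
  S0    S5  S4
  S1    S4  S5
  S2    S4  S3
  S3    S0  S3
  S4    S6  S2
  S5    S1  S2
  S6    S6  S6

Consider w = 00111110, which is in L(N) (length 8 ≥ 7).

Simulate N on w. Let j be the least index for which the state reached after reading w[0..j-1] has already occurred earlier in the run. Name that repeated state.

State sequence: S0 -0-> S5 -0-> S1 -1-> S5 -1-> S2 -1-> S3 -1-> S3 -1-> S3 -0-> S0
First repeat at step 3: S5 was already visited.

The earliest repeat is at step j = 3: N is in S5, which it already visited at step i = 1.
Pumping length from the standard proof: p = 7 (the number of states). The repeated state found above gives |xy| = j ≤ 7 and |y| = j − i ≥ 1.

S5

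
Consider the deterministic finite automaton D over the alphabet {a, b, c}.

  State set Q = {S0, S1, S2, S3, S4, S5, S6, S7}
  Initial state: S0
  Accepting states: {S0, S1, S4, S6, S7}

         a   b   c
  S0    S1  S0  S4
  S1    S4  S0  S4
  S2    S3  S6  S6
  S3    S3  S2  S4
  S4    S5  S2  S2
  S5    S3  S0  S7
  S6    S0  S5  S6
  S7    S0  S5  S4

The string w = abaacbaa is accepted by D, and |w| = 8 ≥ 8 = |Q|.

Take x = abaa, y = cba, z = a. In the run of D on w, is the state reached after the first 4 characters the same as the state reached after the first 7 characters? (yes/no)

State sequence: S0 -a-> S1 -b-> S0 -a-> S1 -a-> S4 -c-> S2 -b-> S6 -a-> S0

After x (step 4): S4. After xy (step 7): S0.
They differ (S4 ≠ S0), so y is not a cycle from the state after x; this split is not the one the pumping-lemma construction produces, and pumping y need not keep the string in L(D).

no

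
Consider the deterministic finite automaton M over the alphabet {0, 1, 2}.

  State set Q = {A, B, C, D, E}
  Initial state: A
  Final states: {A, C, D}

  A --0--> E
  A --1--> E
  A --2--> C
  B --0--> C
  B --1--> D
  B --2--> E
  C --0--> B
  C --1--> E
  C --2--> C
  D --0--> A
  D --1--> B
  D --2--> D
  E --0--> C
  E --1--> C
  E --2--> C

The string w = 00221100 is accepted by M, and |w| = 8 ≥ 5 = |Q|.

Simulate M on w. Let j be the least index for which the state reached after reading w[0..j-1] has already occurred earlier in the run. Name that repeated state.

C

State sequence: A -0-> E -0-> C -2-> C -2-> C -1-> E -1-> C -0-> B -0-> C
First repeat at step 3: C was already visited.

The earliest repeat is at step j = 3: M is in C, which it already visited at step i = 2.
The DFA has 5 states, so the proof of the pumping lemma guarantees a repeated state among the first 5+1 visited; the segment between the two visits is the pumpable y.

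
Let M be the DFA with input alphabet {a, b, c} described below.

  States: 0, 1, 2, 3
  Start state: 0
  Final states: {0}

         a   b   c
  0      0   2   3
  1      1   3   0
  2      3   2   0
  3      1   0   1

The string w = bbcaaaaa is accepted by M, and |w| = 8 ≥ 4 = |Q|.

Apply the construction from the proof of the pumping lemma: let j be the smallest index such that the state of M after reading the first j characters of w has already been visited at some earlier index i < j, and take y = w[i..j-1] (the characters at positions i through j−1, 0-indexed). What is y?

State sequence: 0 -b-> 2 -b-> 2 -c-> 0 -a-> 0 -a-> 0 -a-> 0 -a-> 0 -a-> 0
First repeat at step 2: 2 was already visited.

So i = 1, j = 2, giving x = w[0:1] = b, y = w[1:2] = b, z = w[2:8] = caaaaa.
Check: |xy| = 2 ≤ 4 and |y| = 1 ≥ 1. Reading y takes M from 2 back to 2, so every xyⁱz is accepted.

b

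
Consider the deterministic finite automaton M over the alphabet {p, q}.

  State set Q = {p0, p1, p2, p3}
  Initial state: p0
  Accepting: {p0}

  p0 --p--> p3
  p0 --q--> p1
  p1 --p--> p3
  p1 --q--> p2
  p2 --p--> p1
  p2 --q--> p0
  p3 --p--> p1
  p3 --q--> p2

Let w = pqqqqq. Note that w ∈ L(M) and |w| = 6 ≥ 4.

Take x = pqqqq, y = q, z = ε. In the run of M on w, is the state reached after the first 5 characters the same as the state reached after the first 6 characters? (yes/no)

Run of M on the first 6 characters of w = p q q q q q:
  step 0: p0  (start)
  step 1: p3  (read p: p0→p3)
  step 2: p2  (read q: p3→p2)
  step 3: p0  (read q: p2→p0)
  step 4: p1  (read q: p0→p1)
  step 5: p2  (read q: p1→p2)
  step 6: p0  (read q: p2→p0)

After x (step 5): p2. After xy (step 6): p0.
They differ (p2 ≠ p0), so y is not a cycle from the state after x; this split is not the one the pumping-lemma construction produces, and pumping y need not keep the string in L(M).

no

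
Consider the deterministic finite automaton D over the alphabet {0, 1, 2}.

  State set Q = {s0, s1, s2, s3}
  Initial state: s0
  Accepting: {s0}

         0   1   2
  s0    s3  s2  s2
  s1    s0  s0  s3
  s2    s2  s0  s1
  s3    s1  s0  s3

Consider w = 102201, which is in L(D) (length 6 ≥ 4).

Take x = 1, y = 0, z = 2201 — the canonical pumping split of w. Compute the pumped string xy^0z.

12201

xy⁰z = xz = 1·2201 = 12201.
Reading y = 0 takes D from s2 back to s2, so after x the machine is still in s2, and z then leads to the accepting state s0. Hence 12201 ∈ L(D).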